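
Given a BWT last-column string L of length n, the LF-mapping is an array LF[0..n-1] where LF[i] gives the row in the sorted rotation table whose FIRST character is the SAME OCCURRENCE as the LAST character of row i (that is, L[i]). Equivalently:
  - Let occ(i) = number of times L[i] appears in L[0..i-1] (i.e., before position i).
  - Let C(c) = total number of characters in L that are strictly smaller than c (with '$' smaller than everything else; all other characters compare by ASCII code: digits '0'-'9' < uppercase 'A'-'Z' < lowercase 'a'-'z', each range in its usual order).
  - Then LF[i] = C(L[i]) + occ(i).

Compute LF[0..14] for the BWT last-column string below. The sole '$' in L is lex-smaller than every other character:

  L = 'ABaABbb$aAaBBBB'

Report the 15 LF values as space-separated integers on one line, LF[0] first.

Char counts: '$':1, 'A':3, 'B':6, 'a':3, 'b':2
C (first-col start): C('$')=0, C('A')=1, C('B')=4, C('a')=10, C('b')=13
L[0]='A': occ=0, LF[0]=C('A')+0=1+0=1
L[1]='B': occ=0, LF[1]=C('B')+0=4+0=4
L[2]='a': occ=0, LF[2]=C('a')+0=10+0=10
L[3]='A': occ=1, LF[3]=C('A')+1=1+1=2
L[4]='B': occ=1, LF[4]=C('B')+1=4+1=5
L[5]='b': occ=0, LF[5]=C('b')+0=13+0=13
L[6]='b': occ=1, LF[6]=C('b')+1=13+1=14
L[7]='$': occ=0, LF[7]=C('$')+0=0+0=0
L[8]='a': occ=1, LF[8]=C('a')+1=10+1=11
L[9]='A': occ=2, LF[9]=C('A')+2=1+2=3
L[10]='a': occ=2, LF[10]=C('a')+2=10+2=12
L[11]='B': occ=2, LF[11]=C('B')+2=4+2=6
L[12]='B': occ=3, LF[12]=C('B')+3=4+3=7
L[13]='B': occ=4, LF[13]=C('B')+4=4+4=8
L[14]='B': occ=5, LF[14]=C('B')+5=4+5=9

Answer: 1 4 10 2 5 13 14 0 11 3 12 6 7 8 9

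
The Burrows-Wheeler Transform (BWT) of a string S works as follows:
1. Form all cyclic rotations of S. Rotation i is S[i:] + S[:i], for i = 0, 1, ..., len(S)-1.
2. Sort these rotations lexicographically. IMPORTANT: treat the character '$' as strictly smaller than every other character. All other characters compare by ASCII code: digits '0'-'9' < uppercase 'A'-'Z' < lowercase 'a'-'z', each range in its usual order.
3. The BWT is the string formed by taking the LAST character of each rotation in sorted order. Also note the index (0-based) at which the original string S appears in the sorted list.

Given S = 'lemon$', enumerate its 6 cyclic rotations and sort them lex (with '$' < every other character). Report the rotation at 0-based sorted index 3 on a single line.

All 6 rotations (rotation i = S[i:]+S[:i]):
  rot[0] = lemon$
  rot[1] = emon$l
  rot[2] = mon$le
  rot[3] = on$lem
  rot[4] = n$lemo
  rot[5] = $lemon
Sorted (with $ < everything):
  sorted[0] = $lemon
  sorted[1] = emon$l
  sorted[2] = lemon$
  sorted[3] = mon$le
  sorted[4] = n$lemo
  sorted[5] = on$lem
sorted[3] = mon$le

Answer: mon$le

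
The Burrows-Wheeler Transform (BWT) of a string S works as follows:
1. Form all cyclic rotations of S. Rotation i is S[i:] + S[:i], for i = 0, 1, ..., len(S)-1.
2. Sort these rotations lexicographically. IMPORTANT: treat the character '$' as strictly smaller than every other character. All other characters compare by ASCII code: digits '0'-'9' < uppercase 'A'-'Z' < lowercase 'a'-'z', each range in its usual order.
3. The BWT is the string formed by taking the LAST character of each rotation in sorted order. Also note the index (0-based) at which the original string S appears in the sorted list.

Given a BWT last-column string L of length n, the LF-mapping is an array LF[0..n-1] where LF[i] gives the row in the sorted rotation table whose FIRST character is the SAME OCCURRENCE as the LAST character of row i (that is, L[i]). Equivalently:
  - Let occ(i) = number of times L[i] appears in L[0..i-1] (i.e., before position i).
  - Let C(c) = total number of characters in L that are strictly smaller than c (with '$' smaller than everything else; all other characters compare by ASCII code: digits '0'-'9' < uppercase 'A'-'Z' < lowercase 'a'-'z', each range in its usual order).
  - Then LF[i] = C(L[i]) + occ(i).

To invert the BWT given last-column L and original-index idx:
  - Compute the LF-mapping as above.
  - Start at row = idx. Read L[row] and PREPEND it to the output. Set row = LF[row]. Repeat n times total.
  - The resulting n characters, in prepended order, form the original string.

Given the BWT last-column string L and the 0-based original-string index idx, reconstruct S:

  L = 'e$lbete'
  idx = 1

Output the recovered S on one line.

Answer: beetle$

Derivation:
LF mapping: 2 0 5 1 3 6 4
Walk LF starting at row 1, prepending L[row]:
  step 1: row=1, L[1]='$', prepend. Next row=LF[1]=0
  step 2: row=0, L[0]='e', prepend. Next row=LF[0]=2
  step 3: row=2, L[2]='l', prepend. Next row=LF[2]=5
  step 4: row=5, L[5]='t', prepend. Next row=LF[5]=6
  step 5: row=6, L[6]='e', prepend. Next row=LF[6]=4
  step 6: row=4, L[4]='e', prepend. Next row=LF[4]=3
  step 7: row=3, L[3]='b', prepend. Next row=LF[3]=1
Reversed output: beetle$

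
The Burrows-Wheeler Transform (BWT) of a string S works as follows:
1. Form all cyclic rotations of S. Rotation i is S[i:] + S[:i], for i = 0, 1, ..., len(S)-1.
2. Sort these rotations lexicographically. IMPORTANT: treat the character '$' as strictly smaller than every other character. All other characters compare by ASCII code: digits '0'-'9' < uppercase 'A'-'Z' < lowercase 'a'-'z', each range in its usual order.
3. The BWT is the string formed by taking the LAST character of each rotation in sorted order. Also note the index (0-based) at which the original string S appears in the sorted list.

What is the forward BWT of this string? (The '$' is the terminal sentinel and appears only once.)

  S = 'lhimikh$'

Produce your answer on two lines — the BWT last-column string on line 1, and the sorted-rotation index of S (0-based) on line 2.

Answer: hklmhi$i
6

Derivation:
All 8 rotations (rotation i = S[i:]+S[:i]):
  rot[0] = lhimikh$
  rot[1] = himikh$l
  rot[2] = imikh$lh
  rot[3] = mikh$lhi
  rot[4] = ikh$lhim
  rot[5] = kh$lhimi
  rot[6] = h$lhimik
  rot[7] = $lhimikh
Sorted (with $ < everything):
  sorted[0] = $lhimikh  (last char: 'h')
  sorted[1] = h$lhimik  (last char: 'k')
  sorted[2] = himikh$l  (last char: 'l')
  sorted[3] = ikh$lhim  (last char: 'm')
  sorted[4] = imikh$lh  (last char: 'h')
  sorted[5] = kh$lhimi  (last char: 'i')
  sorted[6] = lhimikh$  (last char: '$')
  sorted[7] = mikh$lhi  (last char: 'i')
Last column: hklmhi$i
Original string S is at sorted index 6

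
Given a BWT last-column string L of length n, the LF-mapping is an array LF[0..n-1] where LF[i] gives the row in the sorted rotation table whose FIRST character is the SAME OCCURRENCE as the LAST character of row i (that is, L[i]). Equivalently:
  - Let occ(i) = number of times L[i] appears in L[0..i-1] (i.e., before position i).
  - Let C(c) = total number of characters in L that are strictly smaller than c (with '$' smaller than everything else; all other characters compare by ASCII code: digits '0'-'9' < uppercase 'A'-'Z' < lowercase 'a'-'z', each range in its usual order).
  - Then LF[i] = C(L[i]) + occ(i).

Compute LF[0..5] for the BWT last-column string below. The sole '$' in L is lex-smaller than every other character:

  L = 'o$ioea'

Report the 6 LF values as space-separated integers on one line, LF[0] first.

Answer: 4 0 3 5 2 1

Derivation:
Char counts: '$':1, 'a':1, 'e':1, 'i':1, 'o':2
C (first-col start): C('$')=0, C('a')=1, C('e')=2, C('i')=3, C('o')=4
L[0]='o': occ=0, LF[0]=C('o')+0=4+0=4
L[1]='$': occ=0, LF[1]=C('$')+0=0+0=0
L[2]='i': occ=0, LF[2]=C('i')+0=3+0=3
L[3]='o': occ=1, LF[3]=C('o')+1=4+1=5
L[4]='e': occ=0, LF[4]=C('e')+0=2+0=2
L[5]='a': occ=0, LF[5]=C('a')+0=1+0=1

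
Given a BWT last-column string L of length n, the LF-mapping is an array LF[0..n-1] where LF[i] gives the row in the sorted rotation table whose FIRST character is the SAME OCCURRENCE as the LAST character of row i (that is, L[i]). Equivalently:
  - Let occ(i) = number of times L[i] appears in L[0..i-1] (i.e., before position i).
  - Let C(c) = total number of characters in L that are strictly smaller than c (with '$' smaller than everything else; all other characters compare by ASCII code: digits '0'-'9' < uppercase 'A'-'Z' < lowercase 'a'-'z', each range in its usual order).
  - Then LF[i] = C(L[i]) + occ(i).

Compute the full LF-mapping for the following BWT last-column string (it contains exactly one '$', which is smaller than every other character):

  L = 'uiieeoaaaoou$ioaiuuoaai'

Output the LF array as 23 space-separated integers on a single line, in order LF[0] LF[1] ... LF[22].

Char counts: '$':1, 'a':6, 'e':2, 'i':5, 'o':5, 'u':4
C (first-col start): C('$')=0, C('a')=1, C('e')=7, C('i')=9, C('o')=14, C('u')=19
L[0]='u': occ=0, LF[0]=C('u')+0=19+0=19
L[1]='i': occ=0, LF[1]=C('i')+0=9+0=9
L[2]='i': occ=1, LF[2]=C('i')+1=9+1=10
L[3]='e': occ=0, LF[3]=C('e')+0=7+0=7
L[4]='e': occ=1, LF[4]=C('e')+1=7+1=8
L[5]='o': occ=0, LF[5]=C('o')+0=14+0=14
L[6]='a': occ=0, LF[6]=C('a')+0=1+0=1
L[7]='a': occ=1, LF[7]=C('a')+1=1+1=2
L[8]='a': occ=2, LF[8]=C('a')+2=1+2=3
L[9]='o': occ=1, LF[9]=C('o')+1=14+1=15
L[10]='o': occ=2, LF[10]=C('o')+2=14+2=16
L[11]='u': occ=1, LF[11]=C('u')+1=19+1=20
L[12]='$': occ=0, LF[12]=C('$')+0=0+0=0
L[13]='i': occ=2, LF[13]=C('i')+2=9+2=11
L[14]='o': occ=3, LF[14]=C('o')+3=14+3=17
L[15]='a': occ=3, LF[15]=C('a')+3=1+3=4
L[16]='i': occ=3, LF[16]=C('i')+3=9+3=12
L[17]='u': occ=2, LF[17]=C('u')+2=19+2=21
L[18]='u': occ=3, LF[18]=C('u')+3=19+3=22
L[19]='o': occ=4, LF[19]=C('o')+4=14+4=18
L[20]='a': occ=4, LF[20]=C('a')+4=1+4=5
L[21]='a': occ=5, LF[21]=C('a')+5=1+5=6
L[22]='i': occ=4, LF[22]=C('i')+4=9+4=13

Answer: 19 9 10 7 8 14 1 2 3 15 16 20 0 11 17 4 12 21 22 18 5 6 13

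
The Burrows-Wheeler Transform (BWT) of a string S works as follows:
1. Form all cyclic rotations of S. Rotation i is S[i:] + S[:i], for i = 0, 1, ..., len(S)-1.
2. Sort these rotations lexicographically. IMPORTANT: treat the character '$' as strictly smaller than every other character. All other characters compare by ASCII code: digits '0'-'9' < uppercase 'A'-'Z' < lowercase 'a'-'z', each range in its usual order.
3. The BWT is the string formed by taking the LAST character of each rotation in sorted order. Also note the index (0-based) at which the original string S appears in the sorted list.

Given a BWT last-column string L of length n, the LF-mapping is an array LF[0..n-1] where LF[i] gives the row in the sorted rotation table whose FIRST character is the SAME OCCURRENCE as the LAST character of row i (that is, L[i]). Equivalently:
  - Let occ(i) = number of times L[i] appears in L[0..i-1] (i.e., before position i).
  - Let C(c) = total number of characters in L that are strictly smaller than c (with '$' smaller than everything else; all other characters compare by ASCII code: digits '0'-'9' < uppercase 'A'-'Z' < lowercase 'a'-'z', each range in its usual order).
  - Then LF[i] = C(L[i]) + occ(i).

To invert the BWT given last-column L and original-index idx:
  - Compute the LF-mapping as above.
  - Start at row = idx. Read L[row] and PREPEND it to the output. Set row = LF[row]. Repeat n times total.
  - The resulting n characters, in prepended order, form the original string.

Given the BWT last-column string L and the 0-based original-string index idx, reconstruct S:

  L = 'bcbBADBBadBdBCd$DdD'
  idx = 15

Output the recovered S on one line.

Answer: dDdaDBDddcABCbBBBb$

Derivation:
LF mapping: 12 14 13 2 1 8 3 4 11 15 5 16 6 7 17 0 9 18 10
Walk LF starting at row 15, prepending L[row]:
  step 1: row=15, L[15]='$', prepend. Next row=LF[15]=0
  step 2: row=0, L[0]='b', prepend. Next row=LF[0]=12
  step 3: row=12, L[12]='B', prepend. Next row=LF[12]=6
  step 4: row=6, L[6]='B', prepend. Next row=LF[6]=3
  step 5: row=3, L[3]='B', prepend. Next row=LF[3]=2
  step 6: row=2, L[2]='b', prepend. Next row=LF[2]=13
  step 7: row=13, L[13]='C', prepend. Next row=LF[13]=7
  step 8: row=7, L[7]='B', prepend. Next row=LF[7]=4
  step 9: row=4, L[4]='A', prepend. Next row=LF[4]=1
  step 10: row=1, L[1]='c', prepend. Next row=LF[1]=14
  step 11: row=14, L[14]='d', prepend. Next row=LF[14]=17
  step 12: row=17, L[17]='d', prepend. Next row=LF[17]=18
  step 13: row=18, L[18]='D', prepend. Next row=LF[18]=10
  step 14: row=10, L[10]='B', prepend. Next row=LF[10]=5
  step 15: row=5, L[5]='D', prepend. Next row=LF[5]=8
  step 16: row=8, L[8]='a', prepend. Next row=LF[8]=11
  step 17: row=11, L[11]='d', prepend. Next row=LF[11]=16
  step 18: row=16, L[16]='D', prepend. Next row=LF[16]=9
  step 19: row=9, L[9]='d', prepend. Next row=LF[9]=15
Reversed output: dDdaDBDddcABCbBBBb$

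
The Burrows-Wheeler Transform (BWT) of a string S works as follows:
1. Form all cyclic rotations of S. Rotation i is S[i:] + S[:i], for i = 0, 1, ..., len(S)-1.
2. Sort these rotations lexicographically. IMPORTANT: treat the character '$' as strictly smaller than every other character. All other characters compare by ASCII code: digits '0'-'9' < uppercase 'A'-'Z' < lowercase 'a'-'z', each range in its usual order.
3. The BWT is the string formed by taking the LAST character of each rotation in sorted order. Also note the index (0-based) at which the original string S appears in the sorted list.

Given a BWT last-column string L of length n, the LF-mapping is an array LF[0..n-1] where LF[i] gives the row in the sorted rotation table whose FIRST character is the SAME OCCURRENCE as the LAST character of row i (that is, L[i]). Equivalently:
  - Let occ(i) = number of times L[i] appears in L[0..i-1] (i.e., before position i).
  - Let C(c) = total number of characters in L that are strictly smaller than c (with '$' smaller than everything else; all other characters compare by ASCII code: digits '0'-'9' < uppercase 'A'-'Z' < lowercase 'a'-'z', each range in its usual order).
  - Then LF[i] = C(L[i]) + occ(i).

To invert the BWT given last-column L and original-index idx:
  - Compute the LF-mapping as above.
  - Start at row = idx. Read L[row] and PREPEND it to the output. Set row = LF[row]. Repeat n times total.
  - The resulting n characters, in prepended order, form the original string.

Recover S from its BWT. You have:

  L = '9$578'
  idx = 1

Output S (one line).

LF mapping: 4 0 1 2 3
Walk LF starting at row 1, prepending L[row]:
  step 1: row=1, L[1]='$', prepend. Next row=LF[1]=0
  step 2: row=0, L[0]='9', prepend. Next row=LF[0]=4
  step 3: row=4, L[4]='8', prepend. Next row=LF[4]=3
  step 4: row=3, L[3]='7', prepend. Next row=LF[3]=2
  step 5: row=2, L[2]='5', prepend. Next row=LF[2]=1
Reversed output: 5789$

Answer: 5789$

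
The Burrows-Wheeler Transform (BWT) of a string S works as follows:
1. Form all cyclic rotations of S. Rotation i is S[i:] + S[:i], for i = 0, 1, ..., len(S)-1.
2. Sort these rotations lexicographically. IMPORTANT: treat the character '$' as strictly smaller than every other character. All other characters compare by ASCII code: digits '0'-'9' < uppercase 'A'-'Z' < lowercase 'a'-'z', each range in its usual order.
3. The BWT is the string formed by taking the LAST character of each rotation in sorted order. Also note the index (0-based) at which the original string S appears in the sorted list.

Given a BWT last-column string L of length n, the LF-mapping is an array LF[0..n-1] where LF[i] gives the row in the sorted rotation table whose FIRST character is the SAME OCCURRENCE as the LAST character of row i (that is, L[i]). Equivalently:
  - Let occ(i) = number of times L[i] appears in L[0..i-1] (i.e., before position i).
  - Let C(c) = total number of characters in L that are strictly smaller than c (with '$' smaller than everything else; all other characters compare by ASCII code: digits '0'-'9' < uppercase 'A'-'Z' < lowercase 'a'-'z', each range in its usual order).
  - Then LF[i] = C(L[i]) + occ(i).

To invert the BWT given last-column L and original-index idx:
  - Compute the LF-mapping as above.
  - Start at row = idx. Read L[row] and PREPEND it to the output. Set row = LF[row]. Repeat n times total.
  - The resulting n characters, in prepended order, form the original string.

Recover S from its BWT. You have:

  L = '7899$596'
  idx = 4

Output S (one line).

Answer: 8596997$

Derivation:
LF mapping: 3 4 5 6 0 1 7 2
Walk LF starting at row 4, prepending L[row]:
  step 1: row=4, L[4]='$', prepend. Next row=LF[4]=0
  step 2: row=0, L[0]='7', prepend. Next row=LF[0]=3
  step 3: row=3, L[3]='9', prepend. Next row=LF[3]=6
  step 4: row=6, L[6]='9', prepend. Next row=LF[6]=7
  step 5: row=7, L[7]='6', prepend. Next row=LF[7]=2
  step 6: row=2, L[2]='9', prepend. Next row=LF[2]=5
  step 7: row=5, L[5]='5', prepend. Next row=LF[5]=1
  step 8: row=1, L[1]='8', prepend. Next row=LF[1]=4
Reversed output: 8596997$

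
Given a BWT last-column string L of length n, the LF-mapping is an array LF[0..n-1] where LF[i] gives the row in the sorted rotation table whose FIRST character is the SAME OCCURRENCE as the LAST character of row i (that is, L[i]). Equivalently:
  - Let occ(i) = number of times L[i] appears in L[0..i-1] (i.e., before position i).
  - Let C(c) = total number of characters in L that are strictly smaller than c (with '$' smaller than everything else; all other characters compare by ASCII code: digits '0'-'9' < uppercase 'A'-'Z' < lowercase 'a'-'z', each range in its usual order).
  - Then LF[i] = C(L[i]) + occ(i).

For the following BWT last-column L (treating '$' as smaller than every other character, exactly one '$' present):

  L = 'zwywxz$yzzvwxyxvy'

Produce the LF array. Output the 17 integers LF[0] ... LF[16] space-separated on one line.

Char counts: '$':1, 'v':2, 'w':3, 'x':3, 'y':4, 'z':4
C (first-col start): C('$')=0, C('v')=1, C('w')=3, C('x')=6, C('y')=9, C('z')=13
L[0]='z': occ=0, LF[0]=C('z')+0=13+0=13
L[1]='w': occ=0, LF[1]=C('w')+0=3+0=3
L[2]='y': occ=0, LF[2]=C('y')+0=9+0=9
L[3]='w': occ=1, LF[3]=C('w')+1=3+1=4
L[4]='x': occ=0, LF[4]=C('x')+0=6+0=6
L[5]='z': occ=1, LF[5]=C('z')+1=13+1=14
L[6]='$': occ=0, LF[6]=C('$')+0=0+0=0
L[7]='y': occ=1, LF[7]=C('y')+1=9+1=10
L[8]='z': occ=2, LF[8]=C('z')+2=13+2=15
L[9]='z': occ=3, LF[9]=C('z')+3=13+3=16
L[10]='v': occ=0, LF[10]=C('v')+0=1+0=1
L[11]='w': occ=2, LF[11]=C('w')+2=3+2=5
L[12]='x': occ=1, LF[12]=C('x')+1=6+1=7
L[13]='y': occ=2, LF[13]=C('y')+2=9+2=11
L[14]='x': occ=2, LF[14]=C('x')+2=6+2=8
L[15]='v': occ=1, LF[15]=C('v')+1=1+1=2
L[16]='y': occ=3, LF[16]=C('y')+3=9+3=12

Answer: 13 3 9 4 6 14 0 10 15 16 1 5 7 11 8 2 12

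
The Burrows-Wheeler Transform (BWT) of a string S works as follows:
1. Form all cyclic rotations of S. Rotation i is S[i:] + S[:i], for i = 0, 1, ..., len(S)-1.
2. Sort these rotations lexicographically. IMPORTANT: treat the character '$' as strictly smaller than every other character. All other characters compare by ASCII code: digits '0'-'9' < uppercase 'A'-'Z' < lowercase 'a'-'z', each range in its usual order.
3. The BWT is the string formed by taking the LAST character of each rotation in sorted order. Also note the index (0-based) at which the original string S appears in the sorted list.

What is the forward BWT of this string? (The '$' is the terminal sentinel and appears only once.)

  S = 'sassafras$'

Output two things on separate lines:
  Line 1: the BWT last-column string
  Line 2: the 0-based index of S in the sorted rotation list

Answer: ssrsafas$a
8

Derivation:
All 10 rotations (rotation i = S[i:]+S[:i]):
  rot[0] = sassafras$
  rot[1] = assafras$s
  rot[2] = ssafras$sa
  rot[3] = safras$sas
  rot[4] = afras$sass
  rot[5] = fras$sassa
  rot[6] = ras$sassaf
  rot[7] = as$sassafr
  rot[8] = s$sassafra
  rot[9] = $sassafras
Sorted (with $ < everything):
  sorted[0] = $sassafras  (last char: 's')
  sorted[1] = afras$sass  (last char: 's')
  sorted[2] = as$sassafr  (last char: 'r')
  sorted[3] = assafras$s  (last char: 's')
  sorted[4] = fras$sassa  (last char: 'a')
  sorted[5] = ras$sassaf  (last char: 'f')
  sorted[6] = s$sassafra  (last char: 'a')
  sorted[7] = safras$sas  (last char: 's')
  sorted[8] = sassafras$  (last char: '$')
  sorted[9] = ssafras$sa  (last char: 'a')
Last column: ssrsafas$a
Original string S is at sorted index 8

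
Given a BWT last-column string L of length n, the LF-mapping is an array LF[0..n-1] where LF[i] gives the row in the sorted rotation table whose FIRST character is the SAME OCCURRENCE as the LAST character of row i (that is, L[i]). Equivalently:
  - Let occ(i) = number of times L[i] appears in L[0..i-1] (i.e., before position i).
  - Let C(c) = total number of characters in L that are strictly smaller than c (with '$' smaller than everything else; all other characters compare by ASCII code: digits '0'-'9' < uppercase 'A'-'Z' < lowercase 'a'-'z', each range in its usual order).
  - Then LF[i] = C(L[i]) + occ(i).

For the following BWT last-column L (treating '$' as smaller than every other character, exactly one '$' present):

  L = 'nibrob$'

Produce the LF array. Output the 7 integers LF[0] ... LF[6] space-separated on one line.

Answer: 4 3 1 6 5 2 0

Derivation:
Char counts: '$':1, 'b':2, 'i':1, 'n':1, 'o':1, 'r':1
C (first-col start): C('$')=0, C('b')=1, C('i')=3, C('n')=4, C('o')=5, C('r')=6
L[0]='n': occ=0, LF[0]=C('n')+0=4+0=4
L[1]='i': occ=0, LF[1]=C('i')+0=3+0=3
L[2]='b': occ=0, LF[2]=C('b')+0=1+0=1
L[3]='r': occ=0, LF[3]=C('r')+0=6+0=6
L[4]='o': occ=0, LF[4]=C('o')+0=5+0=5
L[5]='b': occ=1, LF[5]=C('b')+1=1+1=2
L[6]='$': occ=0, LF[6]=C('$')+0=0+0=0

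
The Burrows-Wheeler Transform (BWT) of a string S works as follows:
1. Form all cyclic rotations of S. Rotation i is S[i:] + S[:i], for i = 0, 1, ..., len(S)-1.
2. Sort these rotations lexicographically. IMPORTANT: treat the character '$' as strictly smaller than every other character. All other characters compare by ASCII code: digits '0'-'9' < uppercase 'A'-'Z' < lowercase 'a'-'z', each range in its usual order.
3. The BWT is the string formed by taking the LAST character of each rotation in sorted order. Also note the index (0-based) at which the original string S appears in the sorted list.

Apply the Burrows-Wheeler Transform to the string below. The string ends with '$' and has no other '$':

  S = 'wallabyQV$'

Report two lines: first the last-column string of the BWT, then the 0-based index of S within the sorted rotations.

All 10 rotations (rotation i = S[i:]+S[:i]):
  rot[0] = wallabyQV$
  rot[1] = allabyQV$w
  rot[2] = llabyQV$wa
  rot[3] = labyQV$wal
  rot[4] = abyQV$wall
  rot[5] = byQV$walla
  rot[6] = yQV$wallab
  rot[7] = QV$wallaby
  rot[8] = V$wallabyQ
  rot[9] = $wallabyQV
Sorted (with $ < everything):
  sorted[0] = $wallabyQV  (last char: 'V')
  sorted[1] = QV$wallaby  (last char: 'y')
  sorted[2] = V$wallabyQ  (last char: 'Q')
  sorted[3] = abyQV$wall  (last char: 'l')
  sorted[4] = allabyQV$w  (last char: 'w')
  sorted[5] = byQV$walla  (last char: 'a')
  sorted[6] = labyQV$wal  (last char: 'l')
  sorted[7] = llabyQV$wa  (last char: 'a')
  sorted[8] = wallabyQV$  (last char: '$')
  sorted[9] = yQV$wallab  (last char: 'b')
Last column: VyQlwala$b
Original string S is at sorted index 8

Answer: VyQlwala$b
8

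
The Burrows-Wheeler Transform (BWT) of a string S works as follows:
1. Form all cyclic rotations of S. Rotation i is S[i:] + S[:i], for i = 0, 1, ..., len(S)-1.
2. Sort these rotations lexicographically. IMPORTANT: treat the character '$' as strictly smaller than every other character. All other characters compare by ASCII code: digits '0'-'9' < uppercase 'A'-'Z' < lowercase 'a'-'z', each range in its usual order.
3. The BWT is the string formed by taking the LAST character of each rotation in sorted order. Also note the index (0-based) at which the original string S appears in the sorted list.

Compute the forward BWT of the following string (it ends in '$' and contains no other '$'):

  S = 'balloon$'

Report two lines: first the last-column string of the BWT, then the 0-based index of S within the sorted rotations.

Answer: nb$alool
2

Derivation:
All 8 rotations (rotation i = S[i:]+S[:i]):
  rot[0] = balloon$
  rot[1] = alloon$b
  rot[2] = lloon$ba
  rot[3] = loon$bal
  rot[4] = oon$ball
  rot[5] = on$ballo
  rot[6] = n$balloo
  rot[7] = $balloon
Sorted (with $ < everything):
  sorted[0] = $balloon  (last char: 'n')
  sorted[1] = alloon$b  (last char: 'b')
  sorted[2] = balloon$  (last char: '$')
  sorted[3] = lloon$ba  (last char: 'a')
  sorted[4] = loon$bal  (last char: 'l')
  sorted[5] = n$balloo  (last char: 'o')
  sorted[6] = on$ballo  (last char: 'o')
  sorted[7] = oon$ball  (last char: 'l')
Last column: nb$alool
Original string S is at sorted index 2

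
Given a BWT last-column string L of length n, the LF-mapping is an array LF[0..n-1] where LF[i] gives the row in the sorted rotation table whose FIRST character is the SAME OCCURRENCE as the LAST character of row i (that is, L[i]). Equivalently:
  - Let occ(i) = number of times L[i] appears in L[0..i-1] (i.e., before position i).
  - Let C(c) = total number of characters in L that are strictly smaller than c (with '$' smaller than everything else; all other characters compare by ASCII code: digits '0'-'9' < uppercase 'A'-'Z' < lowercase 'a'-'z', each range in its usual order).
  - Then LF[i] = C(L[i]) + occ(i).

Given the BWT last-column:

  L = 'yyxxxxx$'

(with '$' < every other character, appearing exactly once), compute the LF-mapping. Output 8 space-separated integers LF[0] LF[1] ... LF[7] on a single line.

Char counts: '$':1, 'x':5, 'y':2
C (first-col start): C('$')=0, C('x')=1, C('y')=6
L[0]='y': occ=0, LF[0]=C('y')+0=6+0=6
L[1]='y': occ=1, LF[1]=C('y')+1=6+1=7
L[2]='x': occ=0, LF[2]=C('x')+0=1+0=1
L[3]='x': occ=1, LF[3]=C('x')+1=1+1=2
L[4]='x': occ=2, LF[4]=C('x')+2=1+2=3
L[5]='x': occ=3, LF[5]=C('x')+3=1+3=4
L[6]='x': occ=4, LF[6]=C('x')+4=1+4=5
L[7]='$': occ=0, LF[7]=C('$')+0=0+0=0

Answer: 6 7 1 2 3 4 5 0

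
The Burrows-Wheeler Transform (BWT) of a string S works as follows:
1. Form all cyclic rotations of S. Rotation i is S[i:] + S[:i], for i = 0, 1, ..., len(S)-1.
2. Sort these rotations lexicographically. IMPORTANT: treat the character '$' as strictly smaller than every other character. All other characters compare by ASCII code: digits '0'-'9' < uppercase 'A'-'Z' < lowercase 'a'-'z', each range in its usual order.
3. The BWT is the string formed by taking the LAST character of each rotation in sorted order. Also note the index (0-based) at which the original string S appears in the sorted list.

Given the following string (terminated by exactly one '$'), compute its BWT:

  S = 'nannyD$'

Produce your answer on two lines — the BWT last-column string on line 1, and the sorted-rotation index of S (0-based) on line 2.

Answer: Dyn$ann
3

Derivation:
All 7 rotations (rotation i = S[i:]+S[:i]):
  rot[0] = nannyD$
  rot[1] = annyD$n
  rot[2] = nnyD$na
  rot[3] = nyD$nan
  rot[4] = yD$nann
  rot[5] = D$nanny
  rot[6] = $nannyD
Sorted (with $ < everything):
  sorted[0] = $nannyD  (last char: 'D')
  sorted[1] = D$nanny  (last char: 'y')
  sorted[2] = annyD$n  (last char: 'n')
  sorted[3] = nannyD$  (last char: '$')
  sorted[4] = nnyD$na  (last char: 'a')
  sorted[5] = nyD$nan  (last char: 'n')
  sorted[6] = yD$nann  (last char: 'n')
Last column: Dyn$ann
Original string S is at sorted index 3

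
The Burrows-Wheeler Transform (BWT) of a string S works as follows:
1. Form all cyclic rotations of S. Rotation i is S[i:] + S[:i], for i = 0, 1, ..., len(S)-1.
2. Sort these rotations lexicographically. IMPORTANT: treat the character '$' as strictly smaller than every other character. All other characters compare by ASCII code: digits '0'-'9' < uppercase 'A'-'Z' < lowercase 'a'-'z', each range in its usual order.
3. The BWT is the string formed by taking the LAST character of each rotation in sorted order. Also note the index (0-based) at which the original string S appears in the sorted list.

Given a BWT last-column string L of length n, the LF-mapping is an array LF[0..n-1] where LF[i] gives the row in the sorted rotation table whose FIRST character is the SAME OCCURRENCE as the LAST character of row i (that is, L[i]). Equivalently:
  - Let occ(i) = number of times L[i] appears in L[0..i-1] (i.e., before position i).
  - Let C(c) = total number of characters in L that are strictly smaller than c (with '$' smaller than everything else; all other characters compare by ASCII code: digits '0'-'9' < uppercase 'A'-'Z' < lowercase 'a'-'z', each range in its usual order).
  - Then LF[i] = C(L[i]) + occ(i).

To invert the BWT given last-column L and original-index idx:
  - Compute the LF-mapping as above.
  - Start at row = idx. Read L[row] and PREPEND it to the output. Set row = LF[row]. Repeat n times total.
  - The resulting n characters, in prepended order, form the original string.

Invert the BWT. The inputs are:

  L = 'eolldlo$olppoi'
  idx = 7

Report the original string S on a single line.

Answer: lollipopoodle$

Derivation:
LF mapping: 2 8 4 5 1 6 9 0 10 7 12 13 11 3
Walk LF starting at row 7, prepending L[row]:
  step 1: row=7, L[7]='$', prepend. Next row=LF[7]=0
  step 2: row=0, L[0]='e', prepend. Next row=LF[0]=2
  step 3: row=2, L[2]='l', prepend. Next row=LF[2]=4
  step 4: row=4, L[4]='d', prepend. Next row=LF[4]=1
  step 5: row=1, L[1]='o', prepend. Next row=LF[1]=8
  step 6: row=8, L[8]='o', prepend. Next row=LF[8]=10
  step 7: row=10, L[10]='p', prepend. Next row=LF[10]=12
  step 8: row=12, L[12]='o', prepend. Next row=LF[12]=11
  step 9: row=11, L[11]='p', prepend. Next row=LF[11]=13
  step 10: row=13, L[13]='i', prepend. Next row=LF[13]=3
  step 11: row=3, L[3]='l', prepend. Next row=LF[3]=5
  step 12: row=5, L[5]='l', prepend. Next row=LF[5]=6
  step 13: row=6, L[6]='o', prepend. Next row=LF[6]=9
  step 14: row=9, L[9]='l', prepend. Next row=LF[9]=7
Reversed output: lollipopoodle$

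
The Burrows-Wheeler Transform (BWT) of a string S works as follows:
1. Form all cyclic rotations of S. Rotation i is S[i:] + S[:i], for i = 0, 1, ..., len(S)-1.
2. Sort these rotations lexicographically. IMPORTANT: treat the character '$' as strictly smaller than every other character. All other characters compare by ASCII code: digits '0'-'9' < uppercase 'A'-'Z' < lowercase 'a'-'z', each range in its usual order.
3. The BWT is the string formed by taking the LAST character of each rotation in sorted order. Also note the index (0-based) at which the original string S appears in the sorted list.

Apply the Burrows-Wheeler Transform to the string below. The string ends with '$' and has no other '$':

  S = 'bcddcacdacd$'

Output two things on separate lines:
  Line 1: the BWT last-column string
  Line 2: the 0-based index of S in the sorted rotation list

Answer: ddc$daabccdc
3

Derivation:
All 12 rotations (rotation i = S[i:]+S[:i]):
  rot[0] = bcddcacdacd$
  rot[1] = cddcacdacd$b
  rot[2] = ddcacdacd$bc
  rot[3] = dcacdacd$bcd
  rot[4] = cacdacd$bcdd
  rot[5] = acdacd$bcddc
  rot[6] = cdacd$bcddca
  rot[7] = dacd$bcddcac
  rot[8] = acd$bcddcacd
  rot[9] = cd$bcddcacda
  rot[10] = d$bcddcacdac
  rot[11] = $bcddcacdacd
Sorted (with $ < everything):
  sorted[0] = $bcddcacdacd  (last char: 'd')
  sorted[1] = acd$bcddcacd  (last char: 'd')
  sorted[2] = acdacd$bcddc  (last char: 'c')
  sorted[3] = bcddcacdacd$  (last char: '$')
  sorted[4] = cacdacd$bcdd  (last char: 'd')
  sorted[5] = cd$bcddcacda  (last char: 'a')
  sorted[6] = cdacd$bcddca  (last char: 'a')
  sorted[7] = cddcacdacd$b  (last char: 'b')
  sorted[8] = d$bcddcacdac  (last char: 'c')
  sorted[9] = dacd$bcddcac  (last char: 'c')
  sorted[10] = dcacdacd$bcd  (last char: 'd')
  sorted[11] = ddcacdacd$bc  (last char: 'c')
Last column: ddc$daabccdc
Original string S is at sorted index 3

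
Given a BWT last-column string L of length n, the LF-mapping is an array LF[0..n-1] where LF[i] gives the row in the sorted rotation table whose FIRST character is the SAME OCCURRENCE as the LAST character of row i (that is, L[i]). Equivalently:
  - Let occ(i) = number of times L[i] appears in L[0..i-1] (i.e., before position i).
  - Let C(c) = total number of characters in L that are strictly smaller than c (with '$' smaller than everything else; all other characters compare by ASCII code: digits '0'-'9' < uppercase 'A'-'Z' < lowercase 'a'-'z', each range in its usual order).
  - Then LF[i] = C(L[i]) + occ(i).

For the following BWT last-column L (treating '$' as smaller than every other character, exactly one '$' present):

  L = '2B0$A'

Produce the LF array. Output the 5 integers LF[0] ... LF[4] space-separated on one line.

Answer: 2 4 1 0 3

Derivation:
Char counts: '$':1, '0':1, '2':1, 'A':1, 'B':1
C (first-col start): C('$')=0, C('0')=1, C('2')=2, C('A')=3, C('B')=4
L[0]='2': occ=0, LF[0]=C('2')+0=2+0=2
L[1]='B': occ=0, LF[1]=C('B')+0=4+0=4
L[2]='0': occ=0, LF[2]=C('0')+0=1+0=1
L[3]='$': occ=0, LF[3]=C('$')+0=0+0=0
L[4]='A': occ=0, LF[4]=C('A')+0=3+0=3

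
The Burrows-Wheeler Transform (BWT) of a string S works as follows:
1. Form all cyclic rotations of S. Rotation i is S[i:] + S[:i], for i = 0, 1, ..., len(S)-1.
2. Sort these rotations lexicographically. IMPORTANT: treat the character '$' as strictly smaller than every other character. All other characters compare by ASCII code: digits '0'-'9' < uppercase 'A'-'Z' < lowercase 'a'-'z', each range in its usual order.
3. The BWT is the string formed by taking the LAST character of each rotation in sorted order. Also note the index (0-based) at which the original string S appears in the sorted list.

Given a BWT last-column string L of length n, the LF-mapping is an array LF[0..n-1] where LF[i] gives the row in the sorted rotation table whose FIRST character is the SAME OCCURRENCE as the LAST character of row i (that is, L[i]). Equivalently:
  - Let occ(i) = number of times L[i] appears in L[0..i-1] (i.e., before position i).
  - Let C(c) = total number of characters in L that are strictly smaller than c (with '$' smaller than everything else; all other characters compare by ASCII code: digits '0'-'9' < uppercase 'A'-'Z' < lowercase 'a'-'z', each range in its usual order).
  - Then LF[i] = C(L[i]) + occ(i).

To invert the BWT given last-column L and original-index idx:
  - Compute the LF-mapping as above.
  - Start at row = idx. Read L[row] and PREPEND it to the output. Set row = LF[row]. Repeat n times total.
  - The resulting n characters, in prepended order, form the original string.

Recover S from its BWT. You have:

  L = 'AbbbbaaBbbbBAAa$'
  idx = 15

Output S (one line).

LF mapping: 1 9 10 11 12 6 7 4 13 14 15 5 2 3 8 0
Walk LF starting at row 15, prepending L[row]:
  step 1: row=15, L[15]='$', prepend. Next row=LF[15]=0
  step 2: row=0, L[0]='A', prepend. Next row=LF[0]=1
  step 3: row=1, L[1]='b', prepend. Next row=LF[1]=9
  step 4: row=9, L[9]='b', prepend. Next row=LF[9]=14
  step 5: row=14, L[14]='a', prepend. Next row=LF[14]=8
  step 6: row=8, L[8]='b', prepend. Next row=LF[8]=13
  step 7: row=13, L[13]='A', prepend. Next row=LF[13]=3
  step 8: row=3, L[3]='b', prepend. Next row=LF[3]=11
  step 9: row=11, L[11]='B', prepend. Next row=LF[11]=5
  step 10: row=5, L[5]='a', prepend. Next row=LF[5]=6
  step 11: row=6, L[6]='a', prepend. Next row=LF[6]=7
  step 12: row=7, L[7]='B', prepend. Next row=LF[7]=4
  step 13: row=4, L[4]='b', prepend. Next row=LF[4]=12
  step 14: row=12, L[12]='A', prepend. Next row=LF[12]=2
  step 15: row=2, L[2]='b', prepend. Next row=LF[2]=10
  step 16: row=10, L[10]='b', prepend. Next row=LF[10]=15
Reversed output: bbAbBaaBbAbabbA$

Answer: bbAbBaaBbAbabbA$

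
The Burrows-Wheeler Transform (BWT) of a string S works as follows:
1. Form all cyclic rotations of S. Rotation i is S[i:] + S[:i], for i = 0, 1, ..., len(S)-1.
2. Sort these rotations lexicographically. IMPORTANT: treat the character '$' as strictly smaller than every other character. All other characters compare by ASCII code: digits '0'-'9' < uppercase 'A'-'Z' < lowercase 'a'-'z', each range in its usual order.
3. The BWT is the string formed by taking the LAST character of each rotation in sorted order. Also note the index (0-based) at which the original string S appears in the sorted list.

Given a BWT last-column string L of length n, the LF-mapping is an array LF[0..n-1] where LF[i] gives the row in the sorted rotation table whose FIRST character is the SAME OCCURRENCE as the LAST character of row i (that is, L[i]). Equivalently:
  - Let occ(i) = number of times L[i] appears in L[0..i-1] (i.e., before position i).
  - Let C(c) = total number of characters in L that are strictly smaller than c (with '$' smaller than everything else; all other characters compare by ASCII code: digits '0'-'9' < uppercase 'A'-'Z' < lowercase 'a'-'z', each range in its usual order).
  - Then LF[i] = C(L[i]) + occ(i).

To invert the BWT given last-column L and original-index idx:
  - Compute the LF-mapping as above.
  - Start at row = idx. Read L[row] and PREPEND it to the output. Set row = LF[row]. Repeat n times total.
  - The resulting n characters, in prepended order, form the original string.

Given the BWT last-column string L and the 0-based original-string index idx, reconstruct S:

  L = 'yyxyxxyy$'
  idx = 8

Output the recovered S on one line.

LF mapping: 4 5 1 6 2 3 7 8 0
Walk LF starting at row 8, prepending L[row]:
  step 1: row=8, L[8]='$', prepend. Next row=LF[8]=0
  step 2: row=0, L[0]='y', prepend. Next row=LF[0]=4
  step 3: row=4, L[4]='x', prepend. Next row=LF[4]=2
  step 4: row=2, L[2]='x', prepend. Next row=LF[2]=1
  step 5: row=1, L[1]='y', prepend. Next row=LF[1]=5
  step 6: row=5, L[5]='x', prepend. Next row=LF[5]=3
  step 7: row=3, L[3]='y', prepend. Next row=LF[3]=6
  step 8: row=6, L[6]='y', prepend. Next row=LF[6]=7
  step 9: row=7, L[7]='y', prepend. Next row=LF[7]=8
Reversed output: yyyxyxxy$

Answer: yyyxyxxy$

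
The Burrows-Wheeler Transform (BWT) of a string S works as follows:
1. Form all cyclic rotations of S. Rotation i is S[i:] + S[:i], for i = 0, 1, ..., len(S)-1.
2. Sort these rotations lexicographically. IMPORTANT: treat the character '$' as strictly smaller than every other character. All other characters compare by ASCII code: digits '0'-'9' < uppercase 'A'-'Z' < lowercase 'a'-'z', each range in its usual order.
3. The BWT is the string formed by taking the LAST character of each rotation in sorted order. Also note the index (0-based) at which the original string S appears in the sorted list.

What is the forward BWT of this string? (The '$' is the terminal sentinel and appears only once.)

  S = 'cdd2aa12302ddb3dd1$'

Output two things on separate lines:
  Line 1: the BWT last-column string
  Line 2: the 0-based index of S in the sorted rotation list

Answer: 13da1d02ba2d$ddd3c2
12

Derivation:
All 19 rotations (rotation i = S[i:]+S[:i]):
  rot[0] = cdd2aa12302ddb3dd1$
  rot[1] = dd2aa12302ddb3dd1$c
  rot[2] = d2aa12302ddb3dd1$cd
  rot[3] = 2aa12302ddb3dd1$cdd
  rot[4] = aa12302ddb3dd1$cdd2
  rot[5] = a12302ddb3dd1$cdd2a
  rot[6] = 12302ddb3dd1$cdd2aa
  rot[7] = 2302ddb3dd1$cdd2aa1
  rot[8] = 302ddb3dd1$cdd2aa12
  rot[9] = 02ddb3dd1$cdd2aa123
  rot[10] = 2ddb3dd1$cdd2aa1230
  rot[11] = ddb3dd1$cdd2aa12302
  rot[12] = db3dd1$cdd2aa12302d
  rot[13] = b3dd1$cdd2aa12302dd
  rot[14] = 3dd1$cdd2aa12302ddb
  rot[15] = dd1$cdd2aa12302ddb3
  rot[16] = d1$cdd2aa12302ddb3d
  rot[17] = 1$cdd2aa12302ddb3dd
  rot[18] = $cdd2aa12302ddb3dd1
Sorted (with $ < everything):
  sorted[0] = $cdd2aa12302ddb3dd1  (last char: '1')
  sorted[1] = 02ddb3dd1$cdd2aa123  (last char: '3')
  sorted[2] = 1$cdd2aa12302ddb3dd  (last char: 'd')
  sorted[3] = 12302ddb3dd1$cdd2aa  (last char: 'a')
  sorted[4] = 2302ddb3dd1$cdd2aa1  (last char: '1')
  sorted[5] = 2aa12302ddb3dd1$cdd  (last char: 'd')
  sorted[6] = 2ddb3dd1$cdd2aa1230  (last char: '0')
  sorted[7] = 302ddb3dd1$cdd2aa12  (last char: '2')
  sorted[8] = 3dd1$cdd2aa12302ddb  (last char: 'b')
  sorted[9] = a12302ddb3dd1$cdd2a  (last char: 'a')
  sorted[10] = aa12302ddb3dd1$cdd2  (last char: '2')
  sorted[11] = b3dd1$cdd2aa12302dd  (last char: 'd')
  sorted[12] = cdd2aa12302ddb3dd1$  (last char: '$')
  sorted[13] = d1$cdd2aa12302ddb3d  (last char: 'd')
  sorted[14] = d2aa12302ddb3dd1$cd  (last char: 'd')
  sorted[15] = db3dd1$cdd2aa12302d  (last char: 'd')
  sorted[16] = dd1$cdd2aa12302ddb3  (last char: '3')
  sorted[17] = dd2aa12302ddb3dd1$c  (last char: 'c')
  sorted[18] = ddb3dd1$cdd2aa12302  (last char: '2')
Last column: 13da1d02ba2d$ddd3c2
Original string S is at sorted index 12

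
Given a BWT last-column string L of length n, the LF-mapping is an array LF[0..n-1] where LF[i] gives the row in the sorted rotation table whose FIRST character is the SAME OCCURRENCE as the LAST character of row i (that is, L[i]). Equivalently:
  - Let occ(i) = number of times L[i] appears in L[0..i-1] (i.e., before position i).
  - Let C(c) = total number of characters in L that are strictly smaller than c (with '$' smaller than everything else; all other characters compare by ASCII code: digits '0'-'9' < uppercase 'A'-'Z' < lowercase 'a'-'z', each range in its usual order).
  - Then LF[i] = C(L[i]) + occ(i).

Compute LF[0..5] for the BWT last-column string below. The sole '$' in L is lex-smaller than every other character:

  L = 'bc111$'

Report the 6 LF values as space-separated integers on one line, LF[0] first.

Char counts: '$':1, '1':3, 'b':1, 'c':1
C (first-col start): C('$')=0, C('1')=1, C('b')=4, C('c')=5
L[0]='b': occ=0, LF[0]=C('b')+0=4+0=4
L[1]='c': occ=0, LF[1]=C('c')+0=5+0=5
L[2]='1': occ=0, LF[2]=C('1')+0=1+0=1
L[3]='1': occ=1, LF[3]=C('1')+1=1+1=2
L[4]='1': occ=2, LF[4]=C('1')+2=1+2=3
L[5]='$': occ=0, LF[5]=C('$')+0=0+0=0

Answer: 4 5 1 2 3 0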